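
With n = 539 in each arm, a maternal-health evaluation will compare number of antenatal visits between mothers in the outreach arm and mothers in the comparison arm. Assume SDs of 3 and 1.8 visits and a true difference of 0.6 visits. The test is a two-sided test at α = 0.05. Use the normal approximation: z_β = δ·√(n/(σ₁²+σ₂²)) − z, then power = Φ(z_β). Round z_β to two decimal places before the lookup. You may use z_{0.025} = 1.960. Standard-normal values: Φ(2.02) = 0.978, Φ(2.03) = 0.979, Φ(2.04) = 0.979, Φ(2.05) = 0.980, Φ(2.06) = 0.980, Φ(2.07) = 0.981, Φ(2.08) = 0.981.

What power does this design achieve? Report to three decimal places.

Power ≈ 0.978

z_β = δ·√(n/(σ₁²+σ₂²)) − z_{α/2}
    = 0.6 · √(539/12.24) − 1.960
    = 0.6 · 6.63596 − 1.960
    = 3.9816 − 1.960 = 2.0216 → 2.02
Power = Φ(2.02) = 0.978.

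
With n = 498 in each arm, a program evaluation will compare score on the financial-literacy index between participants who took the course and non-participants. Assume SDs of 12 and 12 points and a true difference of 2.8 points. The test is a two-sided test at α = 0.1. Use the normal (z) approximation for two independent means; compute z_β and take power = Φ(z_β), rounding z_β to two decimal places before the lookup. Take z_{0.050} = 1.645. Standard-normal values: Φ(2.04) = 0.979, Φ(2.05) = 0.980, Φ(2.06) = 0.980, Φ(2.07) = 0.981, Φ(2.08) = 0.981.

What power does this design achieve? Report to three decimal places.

z_β = δ·√(n/(σ₁²+σ₂²)) − z_{α/2}
    = 2.8 · √(498/288) − 1.645
    = 2.8 · 1.31498 − 1.645
    = 3.6819 − 1.645 = 2.0369 → 2.04
Power = Φ(2.04) = 0.979.

Power ≈ 0.979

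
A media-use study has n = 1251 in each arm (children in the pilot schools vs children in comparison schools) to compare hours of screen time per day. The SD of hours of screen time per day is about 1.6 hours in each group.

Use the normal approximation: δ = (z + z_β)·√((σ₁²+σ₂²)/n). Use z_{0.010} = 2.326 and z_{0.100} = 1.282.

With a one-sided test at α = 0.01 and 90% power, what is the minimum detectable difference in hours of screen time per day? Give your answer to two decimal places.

Minimum detectable difference ≈ 0.23 hours

δ = (z_α + z_β) · √((σ₁²+σ₂²)/n)
  = (2.326 + 1.282) · √(5.12/1251)
  = 3.608 · √0.00409
  = 3.608 · 0.0640
  = 0.2308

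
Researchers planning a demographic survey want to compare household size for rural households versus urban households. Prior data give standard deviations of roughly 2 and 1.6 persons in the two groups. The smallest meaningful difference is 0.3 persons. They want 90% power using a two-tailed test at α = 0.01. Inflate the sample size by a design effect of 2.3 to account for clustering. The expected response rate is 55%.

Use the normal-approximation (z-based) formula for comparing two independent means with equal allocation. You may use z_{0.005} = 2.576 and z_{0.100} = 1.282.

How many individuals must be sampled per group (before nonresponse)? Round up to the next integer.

n = (z_{α/2} + z_β)² · (σ₁² + σ₂²) / δ²
  = (2.576 + 1.282)² · (2² + 1.6² = 6.56) / 0.3²
  = 14.8842 · 6.56 / 0.09
  = 1084.89
Design effect: 2.3 × 1084.89 = 2495.25.
Adjust for 55% response: 2495.25 / 0.55 = 4536.81.
Round up → n = 4537 per group.

n = 4537 per group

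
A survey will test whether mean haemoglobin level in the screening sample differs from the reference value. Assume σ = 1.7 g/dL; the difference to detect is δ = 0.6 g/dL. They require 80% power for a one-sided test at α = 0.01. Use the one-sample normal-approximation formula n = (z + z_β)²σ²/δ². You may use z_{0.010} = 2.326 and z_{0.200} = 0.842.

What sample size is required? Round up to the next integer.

n = (z_α + z_β)² · σ² / δ²
  = (2.326 + 0.842)² · 1.7² / 0.6²
  = 10.0362 · 2.89 / 0.36
  = 80.57
Round up → n = 81.

n = 81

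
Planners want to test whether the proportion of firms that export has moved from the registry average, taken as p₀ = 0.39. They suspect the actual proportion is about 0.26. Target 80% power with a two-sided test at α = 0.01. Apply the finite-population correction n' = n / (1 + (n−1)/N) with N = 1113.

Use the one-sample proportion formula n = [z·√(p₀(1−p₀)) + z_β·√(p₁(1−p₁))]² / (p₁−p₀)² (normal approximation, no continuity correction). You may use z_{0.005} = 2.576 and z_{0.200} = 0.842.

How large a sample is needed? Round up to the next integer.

n = [z_{α/2}·√(p₀q₀) + z_β·√(p₁q₁)]² / (p₁ − p₀)²
  = [2.576·√(0.39·0.61) + 0.842·√(0.26·0.74)]² / (-0.13)²
  = [2.576·0.4877 + 0.842·0.4386]² / 0.0169
  = [1.6258]² / 0.0169
  = 156.40
Finite-population correction (N = 1113): 156.40 / (1 + (156.40 − 1)/1113) = 137.24.
Round up → n = 138.

n = 138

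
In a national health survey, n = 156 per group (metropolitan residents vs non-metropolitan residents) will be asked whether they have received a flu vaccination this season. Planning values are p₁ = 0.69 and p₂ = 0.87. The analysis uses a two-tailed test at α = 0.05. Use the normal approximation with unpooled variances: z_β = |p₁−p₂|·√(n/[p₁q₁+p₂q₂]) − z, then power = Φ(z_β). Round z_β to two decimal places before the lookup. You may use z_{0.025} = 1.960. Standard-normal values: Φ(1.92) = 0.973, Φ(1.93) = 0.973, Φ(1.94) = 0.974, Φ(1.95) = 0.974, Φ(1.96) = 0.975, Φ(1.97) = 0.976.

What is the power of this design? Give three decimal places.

Power ≈ 0.976

z_β = |p₁−p₂|·√(n/[p₁q₁+p₂q₂]) − z_{α/2}
    = 0.18 · √(156/0.3270) − 1.960
    = 0.18 · 21.8418 − 1.960
    = 3.9315 − 1.960 = 1.9715 → 1.97
Power = Φ(1.97) = 0.976.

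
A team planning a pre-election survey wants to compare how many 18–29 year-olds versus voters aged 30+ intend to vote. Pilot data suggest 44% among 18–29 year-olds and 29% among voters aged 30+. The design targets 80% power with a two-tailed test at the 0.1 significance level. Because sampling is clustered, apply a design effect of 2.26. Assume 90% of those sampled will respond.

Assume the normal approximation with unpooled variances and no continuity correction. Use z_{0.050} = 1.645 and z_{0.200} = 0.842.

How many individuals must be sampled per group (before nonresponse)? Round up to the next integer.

n = 313 per group

n = (z_{α/2} + z_β)² · [p₁(1−p₁) + p₂(1−p₂)] / (p₁ − p₂)²
  = (1.645 + 0.842)² · (0.44·0.56 + 0.29·0.71) / (0.15)²
  = (2.487)² · (0.2464 + 0.2059) / 0.0225
  = 6.1852 · 0.4523 / 0.0225
  = 124.34
Design effect: 2.26 × 124.34 = 281.00.
Adjust for 90% response: 281.00 / 0.90 = 312.22.
Round up → n = 313 per group.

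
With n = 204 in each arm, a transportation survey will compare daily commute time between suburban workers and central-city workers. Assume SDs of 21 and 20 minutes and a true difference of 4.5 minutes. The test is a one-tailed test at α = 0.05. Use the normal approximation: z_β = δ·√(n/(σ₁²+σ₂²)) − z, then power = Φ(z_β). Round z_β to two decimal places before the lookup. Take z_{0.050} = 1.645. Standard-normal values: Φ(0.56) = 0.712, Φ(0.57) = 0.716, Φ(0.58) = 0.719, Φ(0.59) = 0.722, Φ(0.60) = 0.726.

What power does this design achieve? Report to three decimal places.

Power ≈ 0.716

z_β = δ·√(n/(σ₁²+σ₂²)) − z_α
    = 4.5 · √(204/841) − 1.645
    = 4.5 · 0.49251 − 1.645
    = 2.2163 − 1.645 = 0.5713 → 0.57
Power = Φ(0.57) = 0.716.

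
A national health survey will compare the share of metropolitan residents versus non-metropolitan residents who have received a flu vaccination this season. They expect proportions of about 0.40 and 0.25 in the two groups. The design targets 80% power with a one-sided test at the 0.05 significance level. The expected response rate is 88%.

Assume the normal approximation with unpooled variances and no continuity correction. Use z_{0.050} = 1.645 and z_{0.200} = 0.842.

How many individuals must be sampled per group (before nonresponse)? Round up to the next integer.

n = (z_α + z_β)² · [p₁(1−p₁) + p₂(1−p₂)] / (p₁ − p₂)²
  = (1.645 + 0.842)² · (0.40·0.60 + 0.25·0.75) / (0.15)²
  = (2.487)² · (0.2400 + 0.1875) / 0.0225
  = 6.1852 · 0.4275 / 0.0225
  = 117.52
Adjust for 88% response: 117.52 / 0.88 = 133.54.
Round up → n = 134 per group.

n = 134 per group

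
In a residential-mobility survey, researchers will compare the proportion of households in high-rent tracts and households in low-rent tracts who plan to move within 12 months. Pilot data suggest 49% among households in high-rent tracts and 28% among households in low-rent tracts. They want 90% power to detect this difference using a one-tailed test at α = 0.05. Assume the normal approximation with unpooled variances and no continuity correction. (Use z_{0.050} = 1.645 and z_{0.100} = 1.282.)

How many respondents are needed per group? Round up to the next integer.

n = 88 per group

n = (z_α + z_β)² · [p₁(1−p₁) + p₂(1−p₂)] / (p₁ − p₂)²
  = (1.645 + 1.282)² · (0.49·0.51 + 0.28·0.72) / (0.21)²
  = (2.927)² · (0.2499 + 0.2016) / 0.0441
  = 8.5673 · 0.4515 / 0.0441
  = 87.71
Round up → n = 88 per group.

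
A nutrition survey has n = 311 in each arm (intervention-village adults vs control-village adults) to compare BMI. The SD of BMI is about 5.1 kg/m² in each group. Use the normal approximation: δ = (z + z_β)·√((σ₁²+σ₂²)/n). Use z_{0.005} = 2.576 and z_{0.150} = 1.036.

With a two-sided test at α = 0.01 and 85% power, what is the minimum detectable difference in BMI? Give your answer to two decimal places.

δ = (z_{α/2} + z_β) · √((σ₁²+σ₂²)/n)
  = (2.576 + 1.036) · √(52.02/311)
  = 3.612 · √0.16727
  = 3.612 · 0.4090
  = 1.4772

Minimum detectable difference ≈ 1.48 kg/m²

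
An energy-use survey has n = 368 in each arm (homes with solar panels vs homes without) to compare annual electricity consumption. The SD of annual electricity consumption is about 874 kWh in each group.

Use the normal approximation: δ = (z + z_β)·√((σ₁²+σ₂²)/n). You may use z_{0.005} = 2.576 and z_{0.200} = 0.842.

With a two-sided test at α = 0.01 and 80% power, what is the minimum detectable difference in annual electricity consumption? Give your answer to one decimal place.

δ = (z_{α/2} + z_β) · √((σ₁²+σ₂²)/n)
  = (2.576 + 0.842) · √(1527752/368)
  = 3.418 · √4151.5
  = 3.418 · 64.4321
  = 220.2290

Minimum detectable difference ≈ 220.2 kWh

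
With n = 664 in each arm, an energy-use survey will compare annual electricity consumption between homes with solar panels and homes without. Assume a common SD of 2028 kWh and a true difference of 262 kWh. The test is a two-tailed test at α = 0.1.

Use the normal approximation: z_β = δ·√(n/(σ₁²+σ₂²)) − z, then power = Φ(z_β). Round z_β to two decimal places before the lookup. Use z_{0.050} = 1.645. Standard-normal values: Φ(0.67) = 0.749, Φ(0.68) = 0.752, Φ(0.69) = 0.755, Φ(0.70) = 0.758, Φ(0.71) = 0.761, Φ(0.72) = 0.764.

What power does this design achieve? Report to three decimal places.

z_β = δ·√(n/(σ₁²+σ₂²)) − z_{α/2}
    = 262 · √(664/8225568) − 1.645
    = 262 · 0.00898 − 1.645
    = 2.3540 − 1.645 = 0.7090 → 0.71
Power = Φ(0.71) = 0.761.

Power ≈ 0.761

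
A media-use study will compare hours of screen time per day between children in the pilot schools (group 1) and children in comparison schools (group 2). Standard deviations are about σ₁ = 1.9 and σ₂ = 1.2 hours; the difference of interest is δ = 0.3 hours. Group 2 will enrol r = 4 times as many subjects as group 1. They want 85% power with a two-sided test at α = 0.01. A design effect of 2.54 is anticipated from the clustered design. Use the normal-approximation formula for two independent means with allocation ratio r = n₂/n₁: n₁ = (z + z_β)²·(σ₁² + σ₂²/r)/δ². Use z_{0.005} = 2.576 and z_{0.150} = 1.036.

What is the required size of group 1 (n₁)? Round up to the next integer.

n₁ = 1462

n₁ = (z_{α/2} + z_β)² · (σ₁² + σ₂²/r) / δ²
   = (2.576 + 1.036)² · (1.9² + 1.2²/4) / 0.3²
   = 13.0465 · (3.61 + 0.36) / 0.09
   = 13.0465 · 3.97 / 0.09
   = 575.50
Design effect: 2.54 × 575.50 = 1461.76.
Round up → n₁ = 1462; n₂ = r·n₁ = 4 × 1462 = 5848.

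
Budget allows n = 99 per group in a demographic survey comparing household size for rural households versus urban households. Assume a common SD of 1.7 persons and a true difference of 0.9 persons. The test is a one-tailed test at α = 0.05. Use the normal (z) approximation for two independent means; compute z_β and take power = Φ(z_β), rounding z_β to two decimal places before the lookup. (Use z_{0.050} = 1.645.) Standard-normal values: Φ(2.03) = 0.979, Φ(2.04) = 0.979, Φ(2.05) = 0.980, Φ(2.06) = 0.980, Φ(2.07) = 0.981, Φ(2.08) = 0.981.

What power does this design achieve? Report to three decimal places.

z_β = δ·√(n/(σ₁²+σ₂²)) − z_α
    = 0.9 · √(99/5.78) − 1.645
    = 0.9 · 4.13860 − 1.645
    = 3.7247 − 1.645 = 2.0797 → 2.08
Power = Φ(2.08) = 0.981.

Power ≈ 0.981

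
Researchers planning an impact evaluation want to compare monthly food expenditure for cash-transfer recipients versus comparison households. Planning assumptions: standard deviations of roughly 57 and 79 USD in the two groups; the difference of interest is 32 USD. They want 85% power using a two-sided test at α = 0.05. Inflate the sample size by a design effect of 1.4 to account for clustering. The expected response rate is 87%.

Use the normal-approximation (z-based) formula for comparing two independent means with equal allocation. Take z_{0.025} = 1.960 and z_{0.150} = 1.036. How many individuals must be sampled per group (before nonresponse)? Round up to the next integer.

n = 134 per group

n = (z_{α/2} + z_β)² · (σ₁² + σ₂²) / δ²
  = (1.960 + 1.036)² · (57² + 79² = 9490) / 32²
  = 8.9760 · 9490 / 1024
  = 83.19
Design effect: 1.4 × 83.19 = 116.46.
Adjust for 87% response: 116.46 / 0.87 = 133.86.
Round up → n = 134 per group.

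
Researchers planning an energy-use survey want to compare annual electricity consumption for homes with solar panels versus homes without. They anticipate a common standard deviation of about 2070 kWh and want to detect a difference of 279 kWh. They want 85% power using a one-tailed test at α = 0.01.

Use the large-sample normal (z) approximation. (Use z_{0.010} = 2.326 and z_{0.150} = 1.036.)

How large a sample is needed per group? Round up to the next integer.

n = 1245 per group

n = (z_α + z_β)² · (σ₁² + σ₂²) / δ²
  = (2.326 + 1.036)² · (2·2070² = 8569800) / 279²
  = 11.3030 · 8569800 / 77841
  = 1244.39
Round up → n = 1245 per group.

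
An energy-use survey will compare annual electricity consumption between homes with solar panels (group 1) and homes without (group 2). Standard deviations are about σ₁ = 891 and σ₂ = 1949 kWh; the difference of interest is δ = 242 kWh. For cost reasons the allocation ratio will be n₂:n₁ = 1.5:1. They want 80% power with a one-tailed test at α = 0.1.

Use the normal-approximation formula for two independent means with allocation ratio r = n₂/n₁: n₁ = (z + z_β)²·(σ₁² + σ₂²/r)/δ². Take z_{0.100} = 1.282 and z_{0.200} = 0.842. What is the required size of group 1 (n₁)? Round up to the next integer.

n₁ = 257

n₁ = (z_α + z_β)² · (σ₁² + σ₂²/r) / δ²
   = (1.282 + 0.842)² · (891² + 1949²/1.5) / 242²
   = 4.5114 · (793881 + 2532400.7) / 58564
   = 4.5114 · 3326281.7 / 58564
   = 256.23
Round up → n₁ = 257; n₂ = r·n₁ = 1.5 × 257 = 386.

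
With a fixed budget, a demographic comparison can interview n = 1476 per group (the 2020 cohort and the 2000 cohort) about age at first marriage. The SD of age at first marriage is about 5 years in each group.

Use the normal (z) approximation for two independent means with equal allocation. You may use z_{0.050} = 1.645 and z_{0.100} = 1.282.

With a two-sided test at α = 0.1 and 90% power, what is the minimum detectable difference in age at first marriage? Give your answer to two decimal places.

Minimum detectable difference ≈ 0.54 years

δ = (z_{α/2} + z_β) · √((σ₁²+σ₂²)/n)
  = (1.645 + 1.282) · √(50/1476)
  = 2.927 · √0.03388
  = 2.927 · 0.1841
  = 0.5387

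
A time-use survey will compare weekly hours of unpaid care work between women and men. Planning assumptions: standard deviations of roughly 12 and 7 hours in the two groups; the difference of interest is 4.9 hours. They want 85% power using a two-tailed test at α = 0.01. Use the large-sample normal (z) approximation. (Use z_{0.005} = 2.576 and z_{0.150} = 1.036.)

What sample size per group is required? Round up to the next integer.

n = (z_{α/2} + z_β)² · (σ₁² + σ₂²) / δ²
  = (2.576 + 1.036)² · (12² + 7² = 193) / 4.9²
  = 13.0465 · 193 / 24.01
  = 104.87
Round up → n = 105 per group.

n = 105 per group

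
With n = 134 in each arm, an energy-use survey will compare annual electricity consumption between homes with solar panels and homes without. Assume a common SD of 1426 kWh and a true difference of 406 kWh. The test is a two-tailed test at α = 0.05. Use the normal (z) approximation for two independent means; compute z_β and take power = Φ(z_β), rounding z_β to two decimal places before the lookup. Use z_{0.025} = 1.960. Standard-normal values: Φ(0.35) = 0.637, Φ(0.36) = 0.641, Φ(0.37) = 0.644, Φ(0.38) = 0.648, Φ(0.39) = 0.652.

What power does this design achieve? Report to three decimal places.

Power ≈ 0.644

z_β = δ·√(n/(σ₁²+σ₂²)) − z_{α/2}
    = 406 · √(134/4066952) − 1.960
    = 406 · 0.00574 − 1.960
    = 2.3305 − 1.960 = 0.3705 → 0.37
Power = Φ(0.37) = 0.644.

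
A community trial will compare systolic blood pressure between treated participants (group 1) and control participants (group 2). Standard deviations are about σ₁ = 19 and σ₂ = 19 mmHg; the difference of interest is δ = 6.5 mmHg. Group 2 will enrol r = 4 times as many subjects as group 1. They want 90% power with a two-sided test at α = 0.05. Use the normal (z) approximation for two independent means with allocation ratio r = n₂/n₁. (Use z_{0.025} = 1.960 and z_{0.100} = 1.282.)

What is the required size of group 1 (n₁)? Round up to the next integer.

n₁ = (z_{α/2} + z_β)² · (σ₁² + σ₂²/r) / δ²
   = (1.960 + 1.282)² · (19² + 19²/4) / 6.5²
   = 10.5106 · (361 + 90.25) / 42.25
   = 10.5106 · 451.25 / 42.25
   = 112.26
Round up → n₁ = 113; n₂ = r·n₁ = 4 × 113 = 452.

n₁ = 113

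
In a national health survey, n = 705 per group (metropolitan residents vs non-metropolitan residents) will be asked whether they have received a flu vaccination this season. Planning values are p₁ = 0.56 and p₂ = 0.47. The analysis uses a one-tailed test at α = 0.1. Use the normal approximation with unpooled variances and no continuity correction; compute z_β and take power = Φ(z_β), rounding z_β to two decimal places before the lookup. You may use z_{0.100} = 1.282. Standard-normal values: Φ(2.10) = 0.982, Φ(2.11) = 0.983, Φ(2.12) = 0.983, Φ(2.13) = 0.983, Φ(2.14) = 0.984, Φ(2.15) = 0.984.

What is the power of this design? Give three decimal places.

z_β = |p₁−p₂|·√(n/[p₁q₁+p₂q₂]) − z_α
    = 0.09 · √(705/0.4955) − 1.282
    = 0.09 · 37.7201 − 1.282
    = 3.3948 − 1.282 = 2.1128 → 2.11
Power = Φ(2.11) = 0.983.

Power ≈ 0.983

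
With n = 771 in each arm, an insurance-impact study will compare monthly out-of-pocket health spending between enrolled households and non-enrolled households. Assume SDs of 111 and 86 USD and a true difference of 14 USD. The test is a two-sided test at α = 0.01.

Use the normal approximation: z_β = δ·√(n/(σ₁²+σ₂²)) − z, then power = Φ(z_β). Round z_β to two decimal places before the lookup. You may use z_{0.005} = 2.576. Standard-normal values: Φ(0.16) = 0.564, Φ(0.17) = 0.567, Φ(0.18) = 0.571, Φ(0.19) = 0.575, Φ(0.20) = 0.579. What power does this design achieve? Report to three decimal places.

Power ≈ 0.575

z_β = δ·√(n/(σ₁²+σ₂²)) − z_{α/2}
    = 14 · √(771/19717) − 2.576
    = 14 · 0.19775 − 2.576
    = 2.7684 − 2.576 = 0.1924 → 0.19
Power = Φ(0.19) = 0.575.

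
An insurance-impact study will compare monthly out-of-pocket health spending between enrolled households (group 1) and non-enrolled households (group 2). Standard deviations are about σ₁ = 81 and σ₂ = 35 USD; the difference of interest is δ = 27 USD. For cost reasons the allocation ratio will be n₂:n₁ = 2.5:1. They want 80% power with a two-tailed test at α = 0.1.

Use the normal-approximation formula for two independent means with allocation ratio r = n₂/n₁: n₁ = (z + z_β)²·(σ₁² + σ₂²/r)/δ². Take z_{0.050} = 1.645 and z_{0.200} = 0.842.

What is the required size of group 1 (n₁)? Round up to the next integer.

n₁ = (z_{α/2} + z_β)² · (σ₁² + σ₂²/r) / δ²
   = (1.645 + 0.842)² · (81² + 35²/2.5) / 27²
   = 6.1852 · (6561 + 490) / 729
   = 6.1852 · 7051 / 729
   = 59.82
Round up → n₁ = 60; n₂ = r·n₁ = 2.5 × 60 = 150.

n₁ = 60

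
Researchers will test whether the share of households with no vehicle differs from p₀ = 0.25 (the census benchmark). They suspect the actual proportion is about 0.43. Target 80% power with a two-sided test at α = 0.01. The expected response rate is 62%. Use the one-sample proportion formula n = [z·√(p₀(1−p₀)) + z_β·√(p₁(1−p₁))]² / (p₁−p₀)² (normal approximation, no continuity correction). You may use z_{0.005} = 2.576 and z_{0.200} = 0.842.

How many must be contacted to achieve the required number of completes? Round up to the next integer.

n = 117

n = [z_{α/2}·√(p₀q₀) + z_β·√(p₁q₁)]² / (p₁ − p₀)²
  = [2.576·√(0.25·0.75) + 0.842·√(0.43·0.57)]² / (0.18)²
  = [2.576·0.4330 + 0.842·0.4951]² / 0.0324
  = [1.5323]² / 0.0324
  = 72.47
Adjust for 62% response: 72.47 / 0.62 = 116.88.
Round up → n = 117.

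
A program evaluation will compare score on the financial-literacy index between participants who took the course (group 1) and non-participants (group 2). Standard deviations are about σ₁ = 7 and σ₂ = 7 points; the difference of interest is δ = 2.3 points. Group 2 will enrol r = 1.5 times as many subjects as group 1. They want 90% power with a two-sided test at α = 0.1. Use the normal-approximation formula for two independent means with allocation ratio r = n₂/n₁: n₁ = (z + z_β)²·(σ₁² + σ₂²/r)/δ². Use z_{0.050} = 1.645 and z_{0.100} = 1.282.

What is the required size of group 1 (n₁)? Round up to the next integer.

n₁ = 133

n₁ = (z_{α/2} + z_β)² · (σ₁² + σ₂²/r) / δ²
   = (1.645 + 1.282)² · (7² + 7²/1.5) / 2.3²
   = 8.5673 · (49 + 32.6667) / 5.29
   = 8.5673 · 81.6667 / 5.29
   = 132.26
Round up → n₁ = 133; n₂ = r·n₁ = 1.5 × 133 = 200.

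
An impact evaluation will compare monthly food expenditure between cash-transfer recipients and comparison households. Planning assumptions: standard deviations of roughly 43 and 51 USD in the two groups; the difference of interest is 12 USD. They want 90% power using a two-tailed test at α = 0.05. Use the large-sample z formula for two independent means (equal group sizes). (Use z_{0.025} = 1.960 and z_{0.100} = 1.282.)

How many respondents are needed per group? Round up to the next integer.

n = 325 per group

n = (z_{α/2} + z_β)² · (σ₁² + σ₂²) / δ²
  = (1.960 + 1.282)² · (43² + 51² = 4450) / 12²
  = 10.5106 · 4450 / 144
  = 324.81
Round up → n = 325 per group.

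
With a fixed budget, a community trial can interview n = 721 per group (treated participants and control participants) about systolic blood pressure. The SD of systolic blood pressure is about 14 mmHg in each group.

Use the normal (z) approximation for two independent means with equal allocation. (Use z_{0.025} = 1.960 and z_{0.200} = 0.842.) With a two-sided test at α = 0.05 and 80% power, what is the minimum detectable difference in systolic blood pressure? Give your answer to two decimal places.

Minimum detectable difference ≈ 2.07 mmHg

δ = (z_{α/2} + z_β) · √((σ₁²+σ₂²)/n)
  = (1.960 + 0.842) · √(392/721)
  = 2.802 · √0.54369
  = 2.802 · 0.7374
  = 2.0661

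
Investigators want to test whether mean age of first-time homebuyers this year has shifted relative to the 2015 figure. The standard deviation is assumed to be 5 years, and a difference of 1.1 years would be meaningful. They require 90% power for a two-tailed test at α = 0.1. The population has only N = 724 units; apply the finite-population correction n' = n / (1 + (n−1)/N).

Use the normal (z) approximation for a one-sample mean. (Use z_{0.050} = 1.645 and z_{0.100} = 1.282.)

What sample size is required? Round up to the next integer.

n = 143

n = (z_{α/2} + z_β)² · σ² / δ²
  = (1.645 + 1.282)² · 5² / 1.1²
  = 8.5673 · 25 / 1.21
  = 177.01
Finite-population correction (N = 724): 177.01 / (1 + (177.01 − 1)/724) = 142.39.
Round up → n = 143.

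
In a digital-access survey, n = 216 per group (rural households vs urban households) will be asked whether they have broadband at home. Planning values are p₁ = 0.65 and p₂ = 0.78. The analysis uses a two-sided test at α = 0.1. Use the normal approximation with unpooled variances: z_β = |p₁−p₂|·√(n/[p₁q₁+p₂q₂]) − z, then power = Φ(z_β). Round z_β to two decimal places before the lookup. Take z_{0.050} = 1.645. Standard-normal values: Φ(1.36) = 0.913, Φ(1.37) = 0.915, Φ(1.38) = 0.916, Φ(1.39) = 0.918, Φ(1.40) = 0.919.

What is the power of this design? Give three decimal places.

z_β = |p₁−p₂|·√(n/[p₁q₁+p₂q₂]) − z_{α/2}
    = 0.13 · √(216/0.3991) − 1.645
    = 0.13 · 23.2641 − 1.645
    = 3.0243 − 1.645 = 1.3793 → 1.38
Power = Φ(1.38) = 0.916.

Power ≈ 0.916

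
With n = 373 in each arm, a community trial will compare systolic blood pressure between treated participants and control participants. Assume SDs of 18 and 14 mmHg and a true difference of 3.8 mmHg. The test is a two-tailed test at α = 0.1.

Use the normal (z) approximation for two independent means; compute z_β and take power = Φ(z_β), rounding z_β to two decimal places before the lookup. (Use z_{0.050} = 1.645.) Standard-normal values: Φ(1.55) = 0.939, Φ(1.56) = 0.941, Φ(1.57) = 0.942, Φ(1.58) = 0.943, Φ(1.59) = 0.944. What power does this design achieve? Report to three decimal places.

z_β = δ·√(n/(σ₁²+σ₂²)) − z_{α/2}
    = 3.8 · √(373/520) − 1.645
    = 3.8 · 0.84694 − 1.645
    = 3.2184 − 1.645 = 1.5734 → 1.57
Power = Φ(1.57) = 0.942.

Power ≈ 0.942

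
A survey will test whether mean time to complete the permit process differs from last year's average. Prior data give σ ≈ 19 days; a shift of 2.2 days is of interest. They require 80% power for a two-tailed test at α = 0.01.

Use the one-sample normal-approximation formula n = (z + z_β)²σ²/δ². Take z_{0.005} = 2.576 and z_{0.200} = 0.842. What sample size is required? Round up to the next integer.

n = (z_{α/2} + z_β)² · σ² / δ²
  = (2.576 + 0.842)² · 19² / 2.2²
  = 11.6827 · 361 / 4.84
  = 871.38
Round up → n = 872.

n = 872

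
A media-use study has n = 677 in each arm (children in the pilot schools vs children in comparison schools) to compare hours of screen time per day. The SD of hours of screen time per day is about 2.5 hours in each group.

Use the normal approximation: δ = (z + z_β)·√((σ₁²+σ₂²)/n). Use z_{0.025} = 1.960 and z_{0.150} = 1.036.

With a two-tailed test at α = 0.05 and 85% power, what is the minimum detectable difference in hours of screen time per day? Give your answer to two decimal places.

δ = (z_{α/2} + z_β) · √((σ₁²+σ₂²)/n)
  = (1.960 + 1.036) · √(12.5/677)
  = 2.996 · √0.01846
  = 2.996 · 0.1359
  = 0.4071

Minimum detectable difference ≈ 0.41 hours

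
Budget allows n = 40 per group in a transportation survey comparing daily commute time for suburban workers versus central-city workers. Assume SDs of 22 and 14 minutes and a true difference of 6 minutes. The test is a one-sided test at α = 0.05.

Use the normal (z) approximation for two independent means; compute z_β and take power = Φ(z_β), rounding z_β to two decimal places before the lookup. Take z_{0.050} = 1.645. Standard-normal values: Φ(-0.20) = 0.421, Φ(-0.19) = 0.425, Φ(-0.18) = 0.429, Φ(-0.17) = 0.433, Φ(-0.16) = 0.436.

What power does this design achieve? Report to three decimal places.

z_β = δ·√(n/(σ₁²+σ₂²)) − z_α
    = 6 · √(40/680) − 1.645
    = 6 · 0.24254 − 1.645
    = 1.4552 − 1.645 = -0.1898 → -0.19
Power = Φ(-0.19) = 0.425.

Power ≈ 0.425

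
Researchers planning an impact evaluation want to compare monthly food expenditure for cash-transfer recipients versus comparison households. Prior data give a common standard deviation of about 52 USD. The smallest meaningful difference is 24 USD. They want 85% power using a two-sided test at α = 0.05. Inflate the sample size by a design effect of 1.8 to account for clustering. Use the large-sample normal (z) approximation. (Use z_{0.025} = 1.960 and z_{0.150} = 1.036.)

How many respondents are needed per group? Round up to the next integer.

n = 152 per group

n = (z_{α/2} + z_β)² · (σ₁² + σ₂²) / δ²
  = (1.960 + 1.036)² · (2·52² = 5408) / 24²
  = 8.9760 · 5408 / 576
  = 84.27
Design effect: 1.8 × 84.27 = 151.69.
Round up → n = 152 per group.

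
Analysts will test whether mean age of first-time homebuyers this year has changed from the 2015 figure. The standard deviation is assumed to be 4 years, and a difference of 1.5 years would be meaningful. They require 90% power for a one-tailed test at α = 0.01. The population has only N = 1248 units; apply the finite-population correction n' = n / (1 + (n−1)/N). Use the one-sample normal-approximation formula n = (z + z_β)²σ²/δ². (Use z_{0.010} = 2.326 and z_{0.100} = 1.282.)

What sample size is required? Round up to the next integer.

n = 87

n = (z_α + z_β)² · σ² / δ²
  = (2.326 + 1.282)² · 4² / 1.5²
  = 13.0177 · 16 / 2.25
  = 92.57
Finite-population correction (N = 1248): 92.57 / (1 + (92.57 − 1)/1248) = 86.24.
Round up → n = 87.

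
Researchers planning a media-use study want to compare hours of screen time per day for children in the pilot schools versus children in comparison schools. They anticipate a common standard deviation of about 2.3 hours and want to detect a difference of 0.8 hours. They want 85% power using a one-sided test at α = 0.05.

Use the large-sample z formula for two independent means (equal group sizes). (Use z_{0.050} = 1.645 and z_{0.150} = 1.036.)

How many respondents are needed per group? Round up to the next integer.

n = (z_α + z_β)² · (σ₁² + σ₂²) / δ²
  = (1.645 + 1.036)² · (2·2.3² = 10.58) / 0.8²
  = 7.1878 · 10.58 / 0.64
  = 118.82
Round up → n = 119 per group.

n = 119 per group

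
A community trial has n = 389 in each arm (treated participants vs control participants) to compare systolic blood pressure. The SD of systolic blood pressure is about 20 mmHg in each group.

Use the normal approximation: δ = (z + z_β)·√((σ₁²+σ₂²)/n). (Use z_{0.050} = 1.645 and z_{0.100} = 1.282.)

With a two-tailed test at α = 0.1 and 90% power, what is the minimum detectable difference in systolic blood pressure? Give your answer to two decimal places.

δ = (z_{α/2} + z_β) · √((σ₁²+σ₂²)/n)
  = (1.645 + 1.282) · √(800/389)
  = 2.927 · √2.0566
  = 2.927 · 1.4341
  = 4.1975

Minimum detectable difference ≈ 4.20 mmHg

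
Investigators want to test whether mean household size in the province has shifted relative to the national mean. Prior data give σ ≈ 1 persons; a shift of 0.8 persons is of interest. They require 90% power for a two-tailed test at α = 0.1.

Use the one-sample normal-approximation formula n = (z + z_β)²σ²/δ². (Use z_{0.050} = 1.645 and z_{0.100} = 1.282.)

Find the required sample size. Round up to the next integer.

n = (z_{α/2} + z_β)² · σ² / δ²
  = (1.645 + 1.282)² · 1² / 0.8²
  = 8.5673 · 1 / 0.64
  = 13.39
Round up → n = 14.

n = 14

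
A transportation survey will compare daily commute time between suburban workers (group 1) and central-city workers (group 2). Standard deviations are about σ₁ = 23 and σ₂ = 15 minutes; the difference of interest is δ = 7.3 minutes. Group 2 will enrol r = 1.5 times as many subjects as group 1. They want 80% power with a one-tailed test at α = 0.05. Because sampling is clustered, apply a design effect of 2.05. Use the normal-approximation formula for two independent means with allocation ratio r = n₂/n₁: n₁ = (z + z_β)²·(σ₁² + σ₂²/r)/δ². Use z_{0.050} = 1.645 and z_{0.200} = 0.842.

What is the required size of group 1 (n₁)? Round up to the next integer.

n₁ = (z_α + z_β)² · (σ₁² + σ₂²/r) / δ²
   = (1.645 + 0.842)² · (23² + 15²/1.5) / 7.3²
   = 6.1852 · (529 + 150) / 53.29
   = 6.1852 · 679 / 53.29
   = 78.81
Design effect: 2.05 × 78.81 = 161.56.
Round up → n₁ = 162; n₂ = r·n₁ = 1.5 × 162 = 243.

n₁ = 162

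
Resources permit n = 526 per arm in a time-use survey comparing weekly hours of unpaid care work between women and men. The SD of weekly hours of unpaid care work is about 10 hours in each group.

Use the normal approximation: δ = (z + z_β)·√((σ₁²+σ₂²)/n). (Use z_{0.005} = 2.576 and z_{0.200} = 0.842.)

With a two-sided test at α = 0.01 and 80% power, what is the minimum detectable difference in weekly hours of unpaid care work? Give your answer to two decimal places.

δ = (z_{α/2} + z_β) · √((σ₁²+σ₂²)/n)
  = (2.576 + 0.842) · √(200/526)
  = 3.418 · √0.38023
  = 3.418 · 0.6166
  = 2.1076

Minimum detectable difference ≈ 2.11 hours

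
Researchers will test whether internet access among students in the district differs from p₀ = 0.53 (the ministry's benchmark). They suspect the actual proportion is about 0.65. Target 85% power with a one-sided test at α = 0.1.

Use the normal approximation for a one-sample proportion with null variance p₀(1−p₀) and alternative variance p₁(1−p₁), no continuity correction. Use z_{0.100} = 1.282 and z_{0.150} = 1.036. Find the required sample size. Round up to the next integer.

n = 90

n = [z_α·√(p₀q₀) + z_β·√(p₁q₁)]² / (p₁ − p₀)²
  = [1.282·√(0.53·0.47) + 1.036·√(0.65·0.35)]² / (0.12)²
  = [1.282·0.4991 + 1.036·0.4770]² / 0.0144
  = [1.1340]² / 0.0144
  = 89.30
Round up → n = 90.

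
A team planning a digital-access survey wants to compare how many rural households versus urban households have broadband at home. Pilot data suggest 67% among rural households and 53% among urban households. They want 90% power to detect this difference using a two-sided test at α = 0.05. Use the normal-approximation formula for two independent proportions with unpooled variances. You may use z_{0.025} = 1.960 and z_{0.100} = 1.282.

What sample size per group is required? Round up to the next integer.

n = (z_{α/2} + z_β)² · [p₁(1−p₁) + p₂(1−p₂)] / (p₁ − p₂)²
  = (1.960 + 1.282)² · (0.67·0.33 + 0.53·0.47) / (0.14)²
  = (3.242)² · (0.2211 + 0.2491) / 0.0196
  = 10.5106 · 0.4702 / 0.0196
  = 252.15
Round up → n = 253 per group.

n = 253 per group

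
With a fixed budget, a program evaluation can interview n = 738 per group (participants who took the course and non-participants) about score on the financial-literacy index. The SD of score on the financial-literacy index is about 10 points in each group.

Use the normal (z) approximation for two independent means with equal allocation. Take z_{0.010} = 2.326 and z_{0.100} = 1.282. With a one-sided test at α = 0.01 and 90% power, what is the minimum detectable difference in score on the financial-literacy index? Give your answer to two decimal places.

Minimum detectable difference ≈ 1.88 points

δ = (z_α + z_β) · √((σ₁²+σ₂²)/n)
  = (2.326 + 1.282) · √(200/738)
  = 3.608 · √0.271
  = 3.608 · 0.5206
  = 1.8782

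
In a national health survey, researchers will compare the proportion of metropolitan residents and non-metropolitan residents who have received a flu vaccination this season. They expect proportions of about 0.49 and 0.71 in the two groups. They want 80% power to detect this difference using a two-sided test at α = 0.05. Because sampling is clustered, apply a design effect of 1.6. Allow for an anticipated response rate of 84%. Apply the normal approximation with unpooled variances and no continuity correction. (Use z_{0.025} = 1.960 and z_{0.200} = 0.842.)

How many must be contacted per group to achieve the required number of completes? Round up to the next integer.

n = 141 per group

n = (z_{α/2} + z_β)² · [p₁(1−p₁) + p₂(1−p₂)] / (p₁ − p₂)²
  = (1.960 + 0.842)² · (0.49·0.51 + 0.71·0.29) / (-0.22)²
  = (2.802)² · (0.2499 + 0.2059) / 0.0484
  = 7.8512 · 0.4558 / 0.0484
  = 73.94
Design effect: 1.6 × 73.94 = 118.30.
Adjust for 84% response: 118.30 / 0.84 = 140.83.
Round up → n = 141 per group.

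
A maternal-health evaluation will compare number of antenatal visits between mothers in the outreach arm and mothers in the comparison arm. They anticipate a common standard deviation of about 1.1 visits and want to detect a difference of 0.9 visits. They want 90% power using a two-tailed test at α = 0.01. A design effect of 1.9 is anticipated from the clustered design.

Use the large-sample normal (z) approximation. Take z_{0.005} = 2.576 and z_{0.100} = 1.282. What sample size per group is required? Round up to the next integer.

n = (z_{α/2} + z_β)² · (σ₁² + σ₂²) / δ²
  = (2.576 + 1.282)² · (2·1.1² = 2.42) / 0.9²
  = 14.8842 · 2.42 / 0.81
  = 44.47
Design effect: 1.9 × 44.47 = 84.49.
Round up → n = 85 per group.

n = 85 per group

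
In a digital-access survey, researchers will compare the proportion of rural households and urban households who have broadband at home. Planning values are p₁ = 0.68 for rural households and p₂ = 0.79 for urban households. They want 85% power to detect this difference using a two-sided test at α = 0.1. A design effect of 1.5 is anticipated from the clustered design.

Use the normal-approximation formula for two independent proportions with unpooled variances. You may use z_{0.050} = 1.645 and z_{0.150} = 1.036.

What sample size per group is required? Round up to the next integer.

n = 342 per group

n = (z_{α/2} + z_β)² · [p₁(1−p₁) + p₂(1−p₂)] / (p₁ − p₂)²
  = (1.645 + 1.036)² · (0.68·0.32 + 0.79·0.21) / (-0.11)²
  = (2.681)² · (0.2176 + 0.1659) / 0.0121
  = 7.1878 · 0.3835 / 0.0121
  = 227.81
Design effect: 1.5 × 227.81 = 341.72.
Round up → n = 342 per group.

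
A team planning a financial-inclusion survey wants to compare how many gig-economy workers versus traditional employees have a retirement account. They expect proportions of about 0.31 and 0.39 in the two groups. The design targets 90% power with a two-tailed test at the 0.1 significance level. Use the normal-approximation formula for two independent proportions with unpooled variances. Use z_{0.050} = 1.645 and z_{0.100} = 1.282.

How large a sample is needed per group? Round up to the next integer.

n = 605 per group

n = (z_{α/2} + z_β)² · [p₁(1−p₁) + p₂(1−p₂)] / (p₁ − p₂)²
  = (1.645 + 1.282)² · (0.31·0.69 + 0.39·0.61) / (-0.08)²
  = (2.927)² · (0.2139 + 0.2379) / 0.0064
  = 8.5673 · 0.4518 / 0.0064
  = 604.80
Round up → n = 605 per group.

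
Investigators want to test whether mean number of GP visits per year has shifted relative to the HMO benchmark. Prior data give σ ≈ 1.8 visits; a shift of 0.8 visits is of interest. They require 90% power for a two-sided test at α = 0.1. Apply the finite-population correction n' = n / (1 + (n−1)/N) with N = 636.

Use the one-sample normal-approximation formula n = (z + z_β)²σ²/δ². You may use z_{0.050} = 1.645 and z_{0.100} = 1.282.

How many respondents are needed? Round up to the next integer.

n = (z_{α/2} + z_β)² · σ² / δ²
  = (1.645 + 1.282)² · 1.8² / 0.8²
  = 8.5673 · 3.24 / 0.64
  = 43.37
Finite-population correction (N = 636): 43.37 / (1 + (43.37 − 1)/636) = 40.66.
Round up → n = 41.

n = 41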